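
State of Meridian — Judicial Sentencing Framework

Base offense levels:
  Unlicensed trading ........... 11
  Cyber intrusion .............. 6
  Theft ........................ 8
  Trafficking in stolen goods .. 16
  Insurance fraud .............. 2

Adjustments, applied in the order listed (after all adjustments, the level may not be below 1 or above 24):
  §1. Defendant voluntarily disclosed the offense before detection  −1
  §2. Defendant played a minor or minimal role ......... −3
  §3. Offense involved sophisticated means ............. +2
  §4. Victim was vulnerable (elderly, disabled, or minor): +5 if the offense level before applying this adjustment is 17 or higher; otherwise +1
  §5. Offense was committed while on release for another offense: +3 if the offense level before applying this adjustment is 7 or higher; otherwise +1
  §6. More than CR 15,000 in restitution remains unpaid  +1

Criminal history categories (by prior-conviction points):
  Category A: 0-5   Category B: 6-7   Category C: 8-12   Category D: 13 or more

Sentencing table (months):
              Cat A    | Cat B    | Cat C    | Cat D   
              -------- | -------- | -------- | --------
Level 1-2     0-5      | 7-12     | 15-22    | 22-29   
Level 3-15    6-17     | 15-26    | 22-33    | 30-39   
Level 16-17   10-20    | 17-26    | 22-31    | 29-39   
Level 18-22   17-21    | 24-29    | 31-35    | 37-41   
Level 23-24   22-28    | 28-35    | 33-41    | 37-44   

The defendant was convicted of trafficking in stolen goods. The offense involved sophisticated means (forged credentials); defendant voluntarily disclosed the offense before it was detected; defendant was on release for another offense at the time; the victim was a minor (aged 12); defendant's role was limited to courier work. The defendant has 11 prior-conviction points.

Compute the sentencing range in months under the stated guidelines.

31-35 months

Base offense level for trafficking in stolen goods: 16.
§1 applies: 16 − 1 = 15.
§2 applies: 15 − 3 = 12.
§3 applies: 12 + 2 = 14.
§4 applies (level before this adjustment is 14 < 17, so +1): 14 + 1 = 15.
§5 applies (level before this adjustment is 15 ≥ 7, so +3): 15 + 3 = 18.
§6 does not apply.
Final offense level: 18.
Criminal history: 11 prior points → Category C (8-12).
Level 18 falls in the 18-22 band.
Grid: Level 18-22 × Category C = 31-35 months.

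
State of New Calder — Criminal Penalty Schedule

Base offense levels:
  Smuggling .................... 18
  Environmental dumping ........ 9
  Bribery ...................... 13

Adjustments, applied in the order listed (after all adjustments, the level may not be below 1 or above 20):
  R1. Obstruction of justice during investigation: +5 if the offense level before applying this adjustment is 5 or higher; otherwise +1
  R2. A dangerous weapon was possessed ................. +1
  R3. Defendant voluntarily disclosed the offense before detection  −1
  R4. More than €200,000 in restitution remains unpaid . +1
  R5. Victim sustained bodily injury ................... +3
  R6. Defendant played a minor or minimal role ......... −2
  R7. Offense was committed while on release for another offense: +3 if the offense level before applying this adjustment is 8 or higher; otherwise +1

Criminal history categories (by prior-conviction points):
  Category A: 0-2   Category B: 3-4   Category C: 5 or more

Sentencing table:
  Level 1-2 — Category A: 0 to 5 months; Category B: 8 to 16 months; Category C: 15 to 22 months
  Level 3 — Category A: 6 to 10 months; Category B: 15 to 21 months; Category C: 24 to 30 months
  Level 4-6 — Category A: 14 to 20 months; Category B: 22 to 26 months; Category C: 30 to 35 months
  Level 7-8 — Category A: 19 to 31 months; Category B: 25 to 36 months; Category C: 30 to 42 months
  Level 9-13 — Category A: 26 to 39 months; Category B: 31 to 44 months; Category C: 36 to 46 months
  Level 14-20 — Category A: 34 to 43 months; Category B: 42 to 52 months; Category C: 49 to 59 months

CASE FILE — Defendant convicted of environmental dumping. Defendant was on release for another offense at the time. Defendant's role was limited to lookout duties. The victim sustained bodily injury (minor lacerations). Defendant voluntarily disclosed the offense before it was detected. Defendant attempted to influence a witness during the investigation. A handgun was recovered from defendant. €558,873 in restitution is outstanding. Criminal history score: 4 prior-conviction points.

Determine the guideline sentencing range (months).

42-52 months

Base offense level for environmental dumping: 9.
R1 applies (level before this adjustment is 9 ≥ 5, so +5): 9 + 5 = 14.
R2 applies: 14 + 1 = 15.
R3 applies: 15 − 1 = 14.
R4 applies: 14 + 1 = 15.
R5 applies: 15 + 3 = 18.
R6 applies: 18 − 2 = 16.
R7 applies (level before this adjustment is 16 ≥ 8, so +3): 16 + 3 = 19.
Final offense level: 19.
Criminal history: 4 prior points → Category B (3-4).
Level 19 falls in the 14-20 band.
Grid: Level 14-20 × Category B = 42-52 months.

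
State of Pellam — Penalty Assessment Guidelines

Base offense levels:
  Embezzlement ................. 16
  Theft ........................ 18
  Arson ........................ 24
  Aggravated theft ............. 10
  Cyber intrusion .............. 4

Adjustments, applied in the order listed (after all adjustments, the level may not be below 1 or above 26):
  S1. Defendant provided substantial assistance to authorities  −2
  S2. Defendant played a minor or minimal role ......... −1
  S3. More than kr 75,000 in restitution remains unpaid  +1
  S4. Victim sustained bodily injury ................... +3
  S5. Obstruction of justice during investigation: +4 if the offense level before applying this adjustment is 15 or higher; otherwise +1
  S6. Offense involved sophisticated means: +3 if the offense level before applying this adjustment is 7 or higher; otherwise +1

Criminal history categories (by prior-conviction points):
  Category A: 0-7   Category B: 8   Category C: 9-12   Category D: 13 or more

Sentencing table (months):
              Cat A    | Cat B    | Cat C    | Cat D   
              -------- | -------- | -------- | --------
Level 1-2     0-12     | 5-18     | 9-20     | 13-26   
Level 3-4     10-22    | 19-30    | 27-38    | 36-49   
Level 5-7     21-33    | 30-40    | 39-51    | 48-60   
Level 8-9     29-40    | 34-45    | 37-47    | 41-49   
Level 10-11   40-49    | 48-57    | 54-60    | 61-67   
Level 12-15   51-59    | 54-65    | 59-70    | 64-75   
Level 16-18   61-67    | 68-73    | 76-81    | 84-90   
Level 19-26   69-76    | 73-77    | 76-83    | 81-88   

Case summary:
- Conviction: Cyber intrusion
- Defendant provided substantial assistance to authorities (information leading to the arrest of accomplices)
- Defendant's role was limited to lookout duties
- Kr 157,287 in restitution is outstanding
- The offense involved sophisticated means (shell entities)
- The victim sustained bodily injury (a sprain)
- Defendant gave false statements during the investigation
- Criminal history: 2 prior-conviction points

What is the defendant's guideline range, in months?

21-33 months

Base offense level for cyber intrusion: 4.
S1 applies: 4 − 2 = 2.
S2 applies: 2 − 1 = 1.
S3 applies: 1 + 1 = 2.
S4 applies: 2 + 3 = 5.
S5 applies (level before this adjustment is 5 < 15, so +1): 5 + 1 = 6.
S6 applies (level before this adjustment is 6 < 7, so +1): 6 + 1 = 7.
Final offense level: 7.
Criminal history: 2 prior points → Category A (0-7).
Level 7 falls in the 5-7 band.
Grid: Level 5-7 × Category A = 21-33 months.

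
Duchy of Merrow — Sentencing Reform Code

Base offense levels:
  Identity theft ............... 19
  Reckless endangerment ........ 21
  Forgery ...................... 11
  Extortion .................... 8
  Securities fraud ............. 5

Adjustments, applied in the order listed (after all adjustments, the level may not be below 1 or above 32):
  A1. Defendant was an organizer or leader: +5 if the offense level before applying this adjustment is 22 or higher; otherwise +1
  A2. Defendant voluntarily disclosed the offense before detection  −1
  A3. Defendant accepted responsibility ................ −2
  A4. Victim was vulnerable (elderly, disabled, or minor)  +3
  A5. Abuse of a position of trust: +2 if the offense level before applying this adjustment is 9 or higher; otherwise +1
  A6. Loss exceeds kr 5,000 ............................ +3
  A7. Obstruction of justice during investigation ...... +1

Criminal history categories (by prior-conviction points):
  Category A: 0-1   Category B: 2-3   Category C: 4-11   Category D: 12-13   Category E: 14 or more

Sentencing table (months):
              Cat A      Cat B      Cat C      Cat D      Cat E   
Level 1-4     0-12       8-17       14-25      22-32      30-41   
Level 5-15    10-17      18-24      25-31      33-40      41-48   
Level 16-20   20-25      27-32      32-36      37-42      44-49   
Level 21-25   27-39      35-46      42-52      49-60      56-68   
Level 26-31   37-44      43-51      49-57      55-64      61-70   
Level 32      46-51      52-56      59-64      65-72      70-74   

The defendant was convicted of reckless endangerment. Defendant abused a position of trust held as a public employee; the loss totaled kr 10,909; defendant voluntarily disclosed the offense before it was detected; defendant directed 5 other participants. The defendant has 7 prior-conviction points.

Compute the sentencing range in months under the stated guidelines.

49-57 months

Base offense level for reckless endangerment: 21.
A1 applies (level before this adjustment is 21 < 22, so +1): 21 + 1 = 22.
A2 applies: 22 − 1 = 21.
A3 does not apply.
A4 does not apply.
A5 applies (level before this adjustment is 21 ≥ 9, so +2): 21 + 2 = 23.
A6 applies: 23 + 3 = 26.
A7 does not apply.
Final offense level: 26.
Criminal history: 7 prior points → Category C (4-11).
Level 26 falls in the 26-31 band.
Grid: Level 26-31 × Category C = 49-57 months.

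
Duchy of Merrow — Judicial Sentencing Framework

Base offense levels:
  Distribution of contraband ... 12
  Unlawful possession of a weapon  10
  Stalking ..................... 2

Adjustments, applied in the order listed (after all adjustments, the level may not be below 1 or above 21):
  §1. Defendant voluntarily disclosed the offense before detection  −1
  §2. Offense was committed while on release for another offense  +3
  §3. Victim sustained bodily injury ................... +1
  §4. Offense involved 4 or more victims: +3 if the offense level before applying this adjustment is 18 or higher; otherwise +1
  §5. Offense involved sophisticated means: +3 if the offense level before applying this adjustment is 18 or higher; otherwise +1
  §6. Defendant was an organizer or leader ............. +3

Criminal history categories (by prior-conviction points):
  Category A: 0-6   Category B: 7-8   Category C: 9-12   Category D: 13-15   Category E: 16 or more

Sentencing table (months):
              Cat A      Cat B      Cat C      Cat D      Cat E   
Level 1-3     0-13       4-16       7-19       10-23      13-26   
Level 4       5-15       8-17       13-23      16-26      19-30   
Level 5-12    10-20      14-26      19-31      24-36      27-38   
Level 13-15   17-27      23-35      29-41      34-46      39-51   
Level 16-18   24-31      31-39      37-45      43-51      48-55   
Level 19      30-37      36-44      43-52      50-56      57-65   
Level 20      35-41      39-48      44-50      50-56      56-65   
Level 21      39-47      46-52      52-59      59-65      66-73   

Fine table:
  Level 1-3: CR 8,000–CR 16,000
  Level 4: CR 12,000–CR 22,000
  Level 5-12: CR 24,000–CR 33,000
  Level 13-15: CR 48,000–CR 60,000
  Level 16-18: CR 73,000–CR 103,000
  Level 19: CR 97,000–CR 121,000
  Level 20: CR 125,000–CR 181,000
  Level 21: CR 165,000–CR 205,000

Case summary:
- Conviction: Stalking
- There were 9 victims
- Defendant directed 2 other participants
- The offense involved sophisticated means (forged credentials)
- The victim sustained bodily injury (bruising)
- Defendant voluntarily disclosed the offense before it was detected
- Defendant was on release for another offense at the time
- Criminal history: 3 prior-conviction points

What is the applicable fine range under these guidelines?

Base offense level for stalking: 2.
§1 applies: 2 − 1 = 1.
§2 applies: 1 + 3 = 4.
§3 applies: 4 + 1 = 5.
§4 applies (level before this adjustment is 5 < 18, so +1): 5 + 1 = 6.
§5 applies (level before this adjustment is 6 < 18, so +1): 6 + 1 = 7.
§6 applies: 7 + 3 = 10.
Final offense level: 10.
Level 10 falls in the 5-12 band.
Fine table: Level 5-12 → CR 24,000–CR 33,000.

CR 24,000–CR 33,000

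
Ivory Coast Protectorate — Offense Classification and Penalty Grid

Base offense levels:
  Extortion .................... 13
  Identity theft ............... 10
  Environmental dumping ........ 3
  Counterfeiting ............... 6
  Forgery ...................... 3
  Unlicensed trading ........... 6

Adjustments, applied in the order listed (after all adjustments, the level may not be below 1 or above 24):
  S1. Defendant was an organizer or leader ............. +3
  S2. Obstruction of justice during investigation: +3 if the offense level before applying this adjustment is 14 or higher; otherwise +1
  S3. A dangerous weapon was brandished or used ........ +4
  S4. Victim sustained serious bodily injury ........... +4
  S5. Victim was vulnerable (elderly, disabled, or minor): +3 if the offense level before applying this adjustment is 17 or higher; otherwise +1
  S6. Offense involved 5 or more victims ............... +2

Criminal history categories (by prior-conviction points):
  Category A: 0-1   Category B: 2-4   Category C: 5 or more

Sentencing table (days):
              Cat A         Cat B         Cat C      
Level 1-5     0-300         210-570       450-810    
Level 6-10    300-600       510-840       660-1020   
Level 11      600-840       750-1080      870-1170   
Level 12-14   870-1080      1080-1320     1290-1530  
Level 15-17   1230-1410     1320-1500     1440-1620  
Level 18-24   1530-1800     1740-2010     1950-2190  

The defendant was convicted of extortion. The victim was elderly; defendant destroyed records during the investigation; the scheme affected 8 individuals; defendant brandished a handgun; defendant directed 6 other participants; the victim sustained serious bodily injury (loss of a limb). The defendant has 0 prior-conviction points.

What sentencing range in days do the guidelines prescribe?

1530-1800 days

Base offense level for extortion: 13.
S1 applies: 13 + 3 = 16.
S2 applies (level before this adjustment is 16 ≥ 14, so +3): 16 + 3 = 19.
S3 applies: 19 + 4 = 23.
S4 applies: 23 + 4 = 27.
S5 applies (level before this adjustment is 27 ≥ 17, so +3): 27 + 3 = 30.
S6 applies: 30 + 2 = 32.
Level 32 exceeds the maximum of 24; capped at 24.
Final offense level: 24.
Criminal history: 0 prior points → Category A (0-1).
Level 24 falls in the 18-24 band.
Grid: Level 18-24 × Category A = 1530-1800 days.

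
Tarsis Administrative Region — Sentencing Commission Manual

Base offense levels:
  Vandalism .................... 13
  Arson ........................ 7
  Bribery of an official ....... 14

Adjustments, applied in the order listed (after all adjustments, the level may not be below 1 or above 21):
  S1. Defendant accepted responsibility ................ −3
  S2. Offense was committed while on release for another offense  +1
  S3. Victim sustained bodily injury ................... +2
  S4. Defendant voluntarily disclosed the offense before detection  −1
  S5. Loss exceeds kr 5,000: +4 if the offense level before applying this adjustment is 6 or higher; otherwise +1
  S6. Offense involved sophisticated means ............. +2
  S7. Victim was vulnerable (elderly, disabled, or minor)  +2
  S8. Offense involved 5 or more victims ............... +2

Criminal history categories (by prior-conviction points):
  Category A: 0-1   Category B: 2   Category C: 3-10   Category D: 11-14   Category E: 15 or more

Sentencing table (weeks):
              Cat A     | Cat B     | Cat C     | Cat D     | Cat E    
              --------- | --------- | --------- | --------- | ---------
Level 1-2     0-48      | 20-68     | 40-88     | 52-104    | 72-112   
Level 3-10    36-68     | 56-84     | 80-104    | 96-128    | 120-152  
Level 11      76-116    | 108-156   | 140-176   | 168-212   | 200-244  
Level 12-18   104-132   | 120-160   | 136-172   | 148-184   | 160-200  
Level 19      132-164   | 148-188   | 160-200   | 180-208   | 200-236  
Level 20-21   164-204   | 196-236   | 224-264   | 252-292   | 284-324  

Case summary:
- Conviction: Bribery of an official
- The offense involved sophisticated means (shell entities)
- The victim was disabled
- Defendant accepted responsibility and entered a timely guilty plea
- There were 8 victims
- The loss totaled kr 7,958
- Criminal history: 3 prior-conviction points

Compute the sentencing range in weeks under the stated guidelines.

224-264 weeks

Base offense level for bribery of an official: 14.
S1 applies: 14 − 3 = 11.
S4 does not apply.
S5 applies (level before this adjustment is 11 ≥ 6, so +4): 11 + 4 = 15.
S6 applies: 15 + 2 = 17.
S7 applies: 17 + 2 = 19.
S8 applies: 19 + 2 = 21.
Final offense level: 21.
Criminal history: 3 prior points → Category C (3-10).
Level 21 falls in the 20-21 band.
Grid: Level 20-21 × Category C = 224-264 weeks.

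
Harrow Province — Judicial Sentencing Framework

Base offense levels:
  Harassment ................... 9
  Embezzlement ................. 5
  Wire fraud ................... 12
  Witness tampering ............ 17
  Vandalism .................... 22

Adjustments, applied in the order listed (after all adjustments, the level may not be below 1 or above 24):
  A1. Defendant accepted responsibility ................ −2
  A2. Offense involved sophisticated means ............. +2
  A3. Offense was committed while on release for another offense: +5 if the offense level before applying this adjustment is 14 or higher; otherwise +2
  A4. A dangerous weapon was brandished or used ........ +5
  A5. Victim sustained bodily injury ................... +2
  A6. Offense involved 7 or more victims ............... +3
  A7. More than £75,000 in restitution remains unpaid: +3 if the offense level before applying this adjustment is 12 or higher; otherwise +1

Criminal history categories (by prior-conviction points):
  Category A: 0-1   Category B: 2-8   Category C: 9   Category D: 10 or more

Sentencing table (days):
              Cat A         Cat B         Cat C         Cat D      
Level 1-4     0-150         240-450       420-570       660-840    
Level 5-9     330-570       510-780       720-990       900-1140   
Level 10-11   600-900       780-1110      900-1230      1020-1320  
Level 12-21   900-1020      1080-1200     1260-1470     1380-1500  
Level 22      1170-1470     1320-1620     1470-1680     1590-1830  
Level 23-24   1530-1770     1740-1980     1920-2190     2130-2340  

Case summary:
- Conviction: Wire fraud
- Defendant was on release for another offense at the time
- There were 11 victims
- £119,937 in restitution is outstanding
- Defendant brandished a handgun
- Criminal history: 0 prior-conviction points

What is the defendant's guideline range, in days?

Base offense level for wire fraud: 12.
A1 does not apply.
A3 applies (level before this adjustment is 12 < 14, so +2): 12 + 2 = 14.
A4 applies: 14 + 5 = 19.
A6 applies: 19 + 3 = 22.
A7 applies (level before this adjustment is 22 ≥ 12, so +3): 22 + 3 = 25.
Level 25 exceeds the maximum of 24; capped at 24.
Final offense level: 24.
Criminal history: 0 prior points → Category A (0-1).
Level 24 falls in the 23-24 band.
Grid: Level 23-24 × Category A = 1530-1770 days.

1530-1770 days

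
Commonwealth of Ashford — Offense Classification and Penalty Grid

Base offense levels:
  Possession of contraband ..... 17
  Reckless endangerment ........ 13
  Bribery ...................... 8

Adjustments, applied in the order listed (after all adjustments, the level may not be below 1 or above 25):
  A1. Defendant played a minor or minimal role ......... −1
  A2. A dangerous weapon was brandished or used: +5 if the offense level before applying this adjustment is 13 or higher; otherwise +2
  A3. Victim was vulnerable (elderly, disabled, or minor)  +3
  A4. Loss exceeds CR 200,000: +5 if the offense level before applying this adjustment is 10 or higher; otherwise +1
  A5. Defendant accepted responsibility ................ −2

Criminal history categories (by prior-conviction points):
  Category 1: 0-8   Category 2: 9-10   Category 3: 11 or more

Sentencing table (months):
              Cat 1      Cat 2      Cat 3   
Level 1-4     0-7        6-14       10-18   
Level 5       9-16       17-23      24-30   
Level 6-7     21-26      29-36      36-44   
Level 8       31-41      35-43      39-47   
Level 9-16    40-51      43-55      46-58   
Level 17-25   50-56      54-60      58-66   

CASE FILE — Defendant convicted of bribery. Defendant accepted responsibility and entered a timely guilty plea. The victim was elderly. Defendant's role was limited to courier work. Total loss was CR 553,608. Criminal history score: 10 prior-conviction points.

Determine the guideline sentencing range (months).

43-55 months

Base offense level for bribery: 8.
A1 applies: 8 − 1 = 7.
A3 applies: 7 + 3 = 10.
A4 applies (level before this adjustment is 10 ≥ 10, so +5): 10 + 5 = 15.
A5 applies: 15 − 2 = 13.
Final offense level: 13.
Criminal history: 10 prior points → Category 2 (9-10).
Level 13 falls in the 9-16 band.
Grid: Level 9-16 × Category 2 = 43-55 months.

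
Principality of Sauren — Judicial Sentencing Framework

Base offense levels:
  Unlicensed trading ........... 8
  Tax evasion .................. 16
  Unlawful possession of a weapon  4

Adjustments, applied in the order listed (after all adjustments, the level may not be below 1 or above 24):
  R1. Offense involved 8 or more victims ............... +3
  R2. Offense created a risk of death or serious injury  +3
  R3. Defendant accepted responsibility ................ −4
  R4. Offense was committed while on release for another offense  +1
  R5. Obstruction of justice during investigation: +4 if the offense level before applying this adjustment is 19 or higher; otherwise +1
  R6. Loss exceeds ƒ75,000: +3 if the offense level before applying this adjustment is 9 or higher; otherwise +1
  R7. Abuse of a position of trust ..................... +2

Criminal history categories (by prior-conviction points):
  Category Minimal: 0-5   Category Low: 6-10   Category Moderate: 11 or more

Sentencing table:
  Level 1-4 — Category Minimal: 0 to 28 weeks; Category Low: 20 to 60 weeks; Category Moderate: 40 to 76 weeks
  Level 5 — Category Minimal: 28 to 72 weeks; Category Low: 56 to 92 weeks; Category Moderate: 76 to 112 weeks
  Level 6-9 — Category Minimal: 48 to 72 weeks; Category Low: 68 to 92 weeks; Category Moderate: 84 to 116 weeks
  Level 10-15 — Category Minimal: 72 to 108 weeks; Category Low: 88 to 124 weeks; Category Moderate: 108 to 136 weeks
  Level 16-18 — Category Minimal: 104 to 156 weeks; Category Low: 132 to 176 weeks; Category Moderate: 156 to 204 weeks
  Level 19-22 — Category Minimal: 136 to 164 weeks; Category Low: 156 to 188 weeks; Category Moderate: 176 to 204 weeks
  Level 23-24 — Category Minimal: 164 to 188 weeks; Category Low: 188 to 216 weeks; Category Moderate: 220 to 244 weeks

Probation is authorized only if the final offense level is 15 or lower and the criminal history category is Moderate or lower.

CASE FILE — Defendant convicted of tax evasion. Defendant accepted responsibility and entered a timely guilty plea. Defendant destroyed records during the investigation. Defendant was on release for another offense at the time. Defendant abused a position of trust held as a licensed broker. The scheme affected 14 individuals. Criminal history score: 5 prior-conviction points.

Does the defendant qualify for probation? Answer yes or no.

No

Base offense level for tax evasion: 16.
R1 applies: 16 + 3 = 19.
R2 does not apply.
R3 applies: 19 − 4 = 15.
R4 applies: 15 + 1 = 16.
R5 applies (level before this adjustment is 16 < 19, so +1): 16 + 1 = 17.
R7 applies: 17 + 2 = 19.
Final offense level: 19.
Criminal history: 5 prior points → Category Minimal (0-5).
Level 19 falls in the 19-22 band.
Grid: Level 19-22 × Category Minimal = 136-164 weeks.
Probation check: level 19 > 15 and category Minimal ≤ Moderate → not eligible.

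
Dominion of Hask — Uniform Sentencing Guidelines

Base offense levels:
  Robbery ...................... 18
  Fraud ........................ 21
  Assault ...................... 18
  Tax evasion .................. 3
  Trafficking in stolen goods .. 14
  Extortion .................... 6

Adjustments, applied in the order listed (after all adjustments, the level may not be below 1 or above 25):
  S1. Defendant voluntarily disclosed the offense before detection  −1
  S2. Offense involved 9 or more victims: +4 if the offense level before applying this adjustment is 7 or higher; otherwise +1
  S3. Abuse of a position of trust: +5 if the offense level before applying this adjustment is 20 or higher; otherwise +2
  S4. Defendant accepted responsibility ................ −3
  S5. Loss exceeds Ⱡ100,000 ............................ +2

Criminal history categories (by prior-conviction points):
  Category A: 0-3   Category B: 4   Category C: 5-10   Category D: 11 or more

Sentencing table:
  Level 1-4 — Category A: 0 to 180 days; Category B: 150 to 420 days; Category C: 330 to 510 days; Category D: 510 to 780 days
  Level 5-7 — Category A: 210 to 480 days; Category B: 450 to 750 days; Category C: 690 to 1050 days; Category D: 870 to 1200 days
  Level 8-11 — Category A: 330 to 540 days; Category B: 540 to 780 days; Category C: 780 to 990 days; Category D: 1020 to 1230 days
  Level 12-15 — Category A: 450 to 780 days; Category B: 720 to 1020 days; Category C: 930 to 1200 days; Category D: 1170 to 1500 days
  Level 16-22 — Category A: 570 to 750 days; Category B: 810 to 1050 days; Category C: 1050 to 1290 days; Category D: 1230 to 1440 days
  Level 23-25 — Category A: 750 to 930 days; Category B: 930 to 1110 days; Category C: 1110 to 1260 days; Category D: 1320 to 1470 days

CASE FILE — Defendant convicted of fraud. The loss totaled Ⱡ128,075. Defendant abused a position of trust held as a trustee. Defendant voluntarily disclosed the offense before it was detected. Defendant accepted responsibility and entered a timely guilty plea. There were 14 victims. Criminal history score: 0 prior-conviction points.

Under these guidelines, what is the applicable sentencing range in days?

Base offense level for fraud: 21.
S1 applies: 21 − 1 = 20.
S2 applies (level before this adjustment is 20 ≥ 7, so +4): 20 + 4 = 24.
S3 applies (level before this adjustment is 24 ≥ 20, so +5): 24 + 5 = 29.
S4 applies: 29 − 3 = 26.
S5 applies: 26 + 2 = 28.
Level 28 exceeds the maximum of 25; capped at 25.
Final offense level: 25.
Criminal history: 0 prior points → Category A (0-3).
Level 25 falls in the 23-25 band.
Grid: Level 23-25 × Category A = 750-930 days.

750-930 days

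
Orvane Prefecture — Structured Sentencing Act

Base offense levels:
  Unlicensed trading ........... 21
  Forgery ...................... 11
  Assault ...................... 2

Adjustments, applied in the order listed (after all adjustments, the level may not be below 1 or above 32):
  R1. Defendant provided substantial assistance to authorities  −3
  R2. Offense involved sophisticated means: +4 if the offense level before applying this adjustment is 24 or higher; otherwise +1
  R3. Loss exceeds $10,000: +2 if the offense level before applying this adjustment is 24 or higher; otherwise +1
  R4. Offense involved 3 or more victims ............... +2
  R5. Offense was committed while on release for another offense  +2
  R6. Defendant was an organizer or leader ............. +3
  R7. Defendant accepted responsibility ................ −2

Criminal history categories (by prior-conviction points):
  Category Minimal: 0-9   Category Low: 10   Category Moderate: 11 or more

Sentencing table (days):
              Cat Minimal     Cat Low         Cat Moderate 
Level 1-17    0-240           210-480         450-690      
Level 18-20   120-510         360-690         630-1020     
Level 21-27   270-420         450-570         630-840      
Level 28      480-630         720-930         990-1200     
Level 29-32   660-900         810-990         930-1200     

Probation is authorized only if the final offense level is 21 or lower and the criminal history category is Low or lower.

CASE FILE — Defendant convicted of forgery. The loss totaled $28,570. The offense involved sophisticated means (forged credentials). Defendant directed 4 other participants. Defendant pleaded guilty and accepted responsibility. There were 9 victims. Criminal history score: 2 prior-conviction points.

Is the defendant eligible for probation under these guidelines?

Yes

Base offense level for forgery: 11.
R1 does not apply.
R2 applies (level before this adjustment is 11 < 24, so +1): 11 + 1 = 12.
R3 applies (level before this adjustment is 12 < 24, so +1): 12 + 1 = 13.
R4 applies: 13 + 2 = 15.
R6 applies: 15 + 3 = 18.
R7 applies: 18 − 2 = 16.
Final offense level: 16.
Criminal history: 2 prior points → Category Minimal (0-9).
Level 16 falls in the 1-17 band.
Grid: Level 1-17 × Category Minimal = 0-240 days.
Probation check: level 16 ≤ 21 and category Minimal ≤ Low → eligible.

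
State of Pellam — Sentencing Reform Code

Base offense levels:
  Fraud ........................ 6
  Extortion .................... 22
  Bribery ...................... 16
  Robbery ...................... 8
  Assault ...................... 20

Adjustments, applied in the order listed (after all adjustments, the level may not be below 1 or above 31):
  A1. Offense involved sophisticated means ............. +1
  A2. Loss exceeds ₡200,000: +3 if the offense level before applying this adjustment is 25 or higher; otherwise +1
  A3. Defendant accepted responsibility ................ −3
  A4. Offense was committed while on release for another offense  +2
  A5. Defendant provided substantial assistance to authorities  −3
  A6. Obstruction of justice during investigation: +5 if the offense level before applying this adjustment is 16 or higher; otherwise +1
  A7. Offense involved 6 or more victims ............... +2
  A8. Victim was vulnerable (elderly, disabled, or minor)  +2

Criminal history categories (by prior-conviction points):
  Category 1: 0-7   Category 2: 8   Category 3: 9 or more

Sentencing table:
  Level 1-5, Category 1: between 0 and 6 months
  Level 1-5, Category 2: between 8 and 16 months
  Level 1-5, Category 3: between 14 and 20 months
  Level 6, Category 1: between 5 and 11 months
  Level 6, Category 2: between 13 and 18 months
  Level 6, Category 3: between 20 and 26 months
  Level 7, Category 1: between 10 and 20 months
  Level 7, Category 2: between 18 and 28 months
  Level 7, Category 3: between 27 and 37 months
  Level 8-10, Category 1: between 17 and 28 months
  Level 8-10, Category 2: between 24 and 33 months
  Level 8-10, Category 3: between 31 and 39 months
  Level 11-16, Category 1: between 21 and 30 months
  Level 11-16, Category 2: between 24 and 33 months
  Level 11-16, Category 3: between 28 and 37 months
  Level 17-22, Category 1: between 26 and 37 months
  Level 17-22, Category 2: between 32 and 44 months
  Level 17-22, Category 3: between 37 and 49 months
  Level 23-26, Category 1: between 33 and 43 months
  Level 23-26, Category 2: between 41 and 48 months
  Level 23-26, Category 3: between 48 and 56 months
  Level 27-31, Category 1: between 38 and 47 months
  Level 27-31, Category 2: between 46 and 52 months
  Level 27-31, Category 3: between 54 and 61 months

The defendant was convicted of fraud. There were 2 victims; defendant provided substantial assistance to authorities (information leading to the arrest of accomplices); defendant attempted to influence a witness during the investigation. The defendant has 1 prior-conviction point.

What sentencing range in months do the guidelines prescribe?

Base offense level for fraud: 6.
A1 does not apply.
A5 applies: 6 − 3 = 3.
A6 applies (level before this adjustment is 3 < 16, so +1): 3 + 1 = 4.
A8 does not apply.
Final offense level: 4.
Criminal history: 1 prior point → Category 1 (0-7).
Level 4 falls in the 1-5 band.
Grid: Level 1-5 × Category 1 = 0-6 months.

0-6 months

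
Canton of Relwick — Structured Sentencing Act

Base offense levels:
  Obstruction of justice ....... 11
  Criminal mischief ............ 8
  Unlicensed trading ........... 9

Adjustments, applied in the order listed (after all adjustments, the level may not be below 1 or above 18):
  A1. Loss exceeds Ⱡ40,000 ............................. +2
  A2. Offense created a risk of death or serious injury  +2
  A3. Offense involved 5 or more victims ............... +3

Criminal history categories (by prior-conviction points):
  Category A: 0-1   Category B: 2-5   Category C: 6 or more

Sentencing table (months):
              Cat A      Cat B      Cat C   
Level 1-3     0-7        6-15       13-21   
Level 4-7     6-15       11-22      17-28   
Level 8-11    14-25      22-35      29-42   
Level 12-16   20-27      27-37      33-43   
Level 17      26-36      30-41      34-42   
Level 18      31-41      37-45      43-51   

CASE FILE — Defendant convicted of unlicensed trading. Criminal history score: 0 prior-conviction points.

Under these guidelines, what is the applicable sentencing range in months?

Base offense level for unlicensed trading: 9.
Final offense level: 9.
Criminal history: 0 prior points → Category A (0-1).
Level 9 falls in the 8-11 band.
Grid: Level 8-11 × Category A = 14-25 months.

14-25 months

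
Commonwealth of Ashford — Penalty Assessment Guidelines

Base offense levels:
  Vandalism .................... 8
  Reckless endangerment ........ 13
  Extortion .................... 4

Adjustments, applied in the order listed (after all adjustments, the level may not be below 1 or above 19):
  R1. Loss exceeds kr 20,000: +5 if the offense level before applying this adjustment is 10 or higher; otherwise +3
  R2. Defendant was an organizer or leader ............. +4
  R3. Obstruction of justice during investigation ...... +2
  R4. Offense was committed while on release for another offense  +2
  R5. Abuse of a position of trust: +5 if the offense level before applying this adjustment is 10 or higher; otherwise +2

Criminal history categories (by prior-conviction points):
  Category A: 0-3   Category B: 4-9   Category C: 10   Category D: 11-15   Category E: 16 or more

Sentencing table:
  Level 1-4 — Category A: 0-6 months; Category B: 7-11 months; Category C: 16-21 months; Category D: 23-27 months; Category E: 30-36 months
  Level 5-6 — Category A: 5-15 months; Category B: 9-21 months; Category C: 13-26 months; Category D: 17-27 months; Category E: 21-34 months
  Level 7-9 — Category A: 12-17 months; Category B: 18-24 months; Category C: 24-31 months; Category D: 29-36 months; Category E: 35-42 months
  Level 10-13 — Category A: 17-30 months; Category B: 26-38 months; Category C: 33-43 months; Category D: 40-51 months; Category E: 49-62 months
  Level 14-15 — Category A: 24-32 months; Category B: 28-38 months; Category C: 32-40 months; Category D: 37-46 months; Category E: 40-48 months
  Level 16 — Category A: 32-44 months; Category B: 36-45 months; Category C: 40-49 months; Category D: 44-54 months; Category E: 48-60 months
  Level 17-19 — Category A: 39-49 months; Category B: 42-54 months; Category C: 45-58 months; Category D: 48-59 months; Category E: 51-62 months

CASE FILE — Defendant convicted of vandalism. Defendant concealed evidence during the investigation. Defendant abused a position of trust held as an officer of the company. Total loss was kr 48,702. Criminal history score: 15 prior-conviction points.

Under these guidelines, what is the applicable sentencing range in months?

Base offense level for vandalism: 8.
R1 applies (level before this adjustment is 8 < 10, so +3): 8 + 3 = 11.
R3 applies: 11 + 2 = 13.
R4 does not apply.
R5 applies (level before this adjustment is 13 ≥ 10, so +5): 13 + 5 = 18.
Final offense level: 18.
Criminal history: 15 prior points → Category D (11-15).
Level 18 falls in the 17-19 band.
Grid: Level 17-19 × Category D = 48-59 months.

48-59 months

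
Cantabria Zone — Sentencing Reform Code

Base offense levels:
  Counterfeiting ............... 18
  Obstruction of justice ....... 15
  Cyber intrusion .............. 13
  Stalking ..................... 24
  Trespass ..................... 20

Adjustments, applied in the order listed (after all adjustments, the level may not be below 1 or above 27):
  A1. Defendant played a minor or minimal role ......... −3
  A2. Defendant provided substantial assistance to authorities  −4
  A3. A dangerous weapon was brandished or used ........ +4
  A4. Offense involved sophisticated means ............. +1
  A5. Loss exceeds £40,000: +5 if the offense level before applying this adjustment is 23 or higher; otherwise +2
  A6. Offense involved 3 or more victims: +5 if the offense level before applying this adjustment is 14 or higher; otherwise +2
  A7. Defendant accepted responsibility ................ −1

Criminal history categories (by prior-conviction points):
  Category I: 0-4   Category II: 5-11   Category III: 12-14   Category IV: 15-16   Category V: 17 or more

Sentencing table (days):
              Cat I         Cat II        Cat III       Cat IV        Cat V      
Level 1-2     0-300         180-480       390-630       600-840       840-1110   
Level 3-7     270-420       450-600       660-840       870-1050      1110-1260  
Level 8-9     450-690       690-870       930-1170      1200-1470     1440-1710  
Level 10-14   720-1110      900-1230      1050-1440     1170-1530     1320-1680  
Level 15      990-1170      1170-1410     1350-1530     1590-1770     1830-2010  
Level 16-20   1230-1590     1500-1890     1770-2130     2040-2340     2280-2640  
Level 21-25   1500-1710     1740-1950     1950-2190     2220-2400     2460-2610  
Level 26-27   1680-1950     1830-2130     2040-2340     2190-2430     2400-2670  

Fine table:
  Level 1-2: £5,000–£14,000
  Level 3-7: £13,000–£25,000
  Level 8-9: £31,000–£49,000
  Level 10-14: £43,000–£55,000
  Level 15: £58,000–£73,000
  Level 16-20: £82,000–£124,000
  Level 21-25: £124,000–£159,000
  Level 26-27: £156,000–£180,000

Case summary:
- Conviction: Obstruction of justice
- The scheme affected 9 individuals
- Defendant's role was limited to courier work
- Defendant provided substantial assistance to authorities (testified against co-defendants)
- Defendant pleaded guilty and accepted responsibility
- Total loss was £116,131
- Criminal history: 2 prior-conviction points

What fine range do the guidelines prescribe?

Base offense level for obstruction of justice: 15.
A1 applies: 15 − 3 = 12.
A2 applies: 12 − 4 = 8.
A3 does not apply.
A4 does not apply.
A5 applies (level before this adjustment is 8 < 23, so +2): 8 + 2 = 10.
A6 applies (level before this adjustment is 10 < 14, so +2): 10 + 2 = 12.
A7 applies: 12 − 1 = 11.
Final offense level: 11.
Level 11 falls in the 10-14 band.
Fine table: Level 10-14 → £43,000–£55,000.

£43,000–£55,000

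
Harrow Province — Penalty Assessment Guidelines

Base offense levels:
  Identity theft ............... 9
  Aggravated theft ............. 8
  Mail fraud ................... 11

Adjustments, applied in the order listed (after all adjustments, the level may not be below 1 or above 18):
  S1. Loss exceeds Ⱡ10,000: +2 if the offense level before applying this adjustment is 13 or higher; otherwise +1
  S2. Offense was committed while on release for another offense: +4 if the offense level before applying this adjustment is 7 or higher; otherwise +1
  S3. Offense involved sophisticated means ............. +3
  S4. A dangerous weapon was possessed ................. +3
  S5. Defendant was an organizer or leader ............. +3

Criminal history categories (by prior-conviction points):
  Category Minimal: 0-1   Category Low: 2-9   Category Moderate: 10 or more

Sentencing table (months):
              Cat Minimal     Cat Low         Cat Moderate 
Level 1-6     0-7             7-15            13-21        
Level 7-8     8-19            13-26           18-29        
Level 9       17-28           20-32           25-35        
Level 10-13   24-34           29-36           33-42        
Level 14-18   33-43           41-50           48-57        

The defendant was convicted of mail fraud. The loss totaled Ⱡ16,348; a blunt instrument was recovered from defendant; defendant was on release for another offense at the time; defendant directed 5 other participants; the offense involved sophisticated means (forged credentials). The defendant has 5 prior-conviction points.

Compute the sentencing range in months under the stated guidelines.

Base offense level for mail fraud: 11.
S1 applies (level before this adjustment is 11 < 13, so +1): 11 + 1 = 12.
S2 applies (level before this adjustment is 12 ≥ 7, so +4): 12 + 4 = 16.
S3 applies: 16 + 3 = 19.
S4 applies: 19 + 3 = 22.
S5 applies: 22 + 3 = 25.
Level 25 exceeds the maximum of 18; capped at 18.
Final offense level: 18.
Criminal history: 5 prior points → Category Low (2-9).
Level 18 falls in the 14-18 band.
Grid: Level 14-18 × Category Low = 41-50 months.

41-50 months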